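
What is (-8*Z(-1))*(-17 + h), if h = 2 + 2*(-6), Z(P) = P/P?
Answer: 216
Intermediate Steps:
Z(P) = 1
h = -10 (h = 2 - 12 = -10)
(-8*Z(-1))*(-17 + h) = (-8*1)*(-17 - 10) = -8*(-27) = 216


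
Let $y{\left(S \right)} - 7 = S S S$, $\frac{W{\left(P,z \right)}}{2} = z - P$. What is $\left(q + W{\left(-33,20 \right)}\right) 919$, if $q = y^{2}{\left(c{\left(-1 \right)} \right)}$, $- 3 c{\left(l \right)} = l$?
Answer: $\frac{104190706}{729} \approx 1.4292 \cdot 10^{5}$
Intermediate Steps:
$W{\left(P,z \right)} = - 2 P + 2 z$ ($W{\left(P,z \right)} = 2 \left(z - P\right) = - 2 P + 2 z$)
$c{\left(l \right)} = - \frac{l}{3}$
$y{\left(S \right)} = 7 + S^{3}$ ($y{\left(S \right)} = 7 + S S S = 7 + S^{2} S = 7 + S^{3}$)
$q = \frac{36100}{729}$ ($q = \left(7 + \left(\left(- \frac{1}{3}\right) \left(-1\right)\right)^{3}\right)^{2} = \left(7 + \left(\frac{1}{3}\right)^{3}\right)^{2} = \left(7 + \frac{1}{27}\right)^{2} = \left(\frac{190}{27}\right)^{2} = \frac{36100}{729} \approx 49.52$)
$\left(q + W{\left(-33,20 \right)}\right) 919 = \left(\frac{36100}{729} + \left(\left(-2\right) \left(-33\right) + 2 \cdot 20\right)\right) 919 = \left(\frac{36100}{729} + \left(66 + 40\right)\right) 919 = \left(\frac{36100}{729} + 106\right) 919 = \frac{113374}{729} \cdot 919 = \frac{104190706}{729}$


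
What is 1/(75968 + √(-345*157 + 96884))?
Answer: 75968/5771094305 - √42719/5771094305 ≈ 1.3128e-5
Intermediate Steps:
1/(75968 + √(-345*157 + 96884)) = 1/(75968 + √(-54165 + 96884)) = 1/(75968 + √42719)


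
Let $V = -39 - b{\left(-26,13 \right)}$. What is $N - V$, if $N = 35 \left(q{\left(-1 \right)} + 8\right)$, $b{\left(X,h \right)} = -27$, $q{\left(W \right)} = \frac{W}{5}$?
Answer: $285$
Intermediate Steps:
$q{\left(W \right)} = \frac{W}{5}$ ($q{\left(W \right)} = W \frac{1}{5} = \frac{W}{5}$)
$N = 273$ ($N = 35 \left(\frac{1}{5} \left(-1\right) + 8\right) = 35 \left(- \frac{1}{5} + 8\right) = 35 \cdot \frac{39}{5} = 273$)
$V = -12$ ($V = -39 - -27 = -39 + 27 = -12$)
$N - V = 273 - -12 = 273 + 12 = 285$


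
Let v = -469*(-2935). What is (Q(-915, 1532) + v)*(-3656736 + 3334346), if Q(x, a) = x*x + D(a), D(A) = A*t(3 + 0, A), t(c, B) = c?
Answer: -715169343040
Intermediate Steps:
D(A) = 3*A (D(A) = A*(3 + 0) = A*3 = 3*A)
Q(x, a) = x**2 + 3*a (Q(x, a) = x*x + 3*a = x**2 + 3*a)
v = 1376515
(Q(-915, 1532) + v)*(-3656736 + 3334346) = (((-915)**2 + 3*1532) + 1376515)*(-3656736 + 3334346) = ((837225 + 4596) + 1376515)*(-322390) = (841821 + 1376515)*(-322390) = 2218336*(-322390) = -715169343040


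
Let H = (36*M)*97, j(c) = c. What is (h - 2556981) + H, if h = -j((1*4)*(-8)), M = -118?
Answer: -2969005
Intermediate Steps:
H = -412056 (H = (36*(-118))*97 = -4248*97 = -412056)
h = 32 (h = -1*4*(-8) = -4*(-8) = -1*(-32) = 32)
(h - 2556981) + H = (32 - 2556981) - 412056 = -2556949 - 412056 = -2969005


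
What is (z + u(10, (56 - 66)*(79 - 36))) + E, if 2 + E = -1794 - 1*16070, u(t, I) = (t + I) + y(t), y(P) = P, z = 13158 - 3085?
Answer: -8203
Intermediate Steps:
z = 10073
u(t, I) = I + 2*t (u(t, I) = (t + I) + t = (I + t) + t = I + 2*t)
E = -17866 (E = -2 + (-1794 - 1*16070) = -2 + (-1794 - 16070) = -2 - 17864 = -17866)
(z + u(10, (56 - 66)*(79 - 36))) + E = (10073 + ((56 - 66)*(79 - 36) + 2*10)) - 17866 = (10073 + (-10*43 + 20)) - 17866 = (10073 + (-430 + 20)) - 17866 = (10073 - 410) - 17866 = 9663 - 17866 = -8203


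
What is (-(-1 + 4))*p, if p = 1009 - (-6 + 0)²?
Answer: -2919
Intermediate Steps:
p = 973 (p = 1009 - 1*(-6)² = 1009 - 1*36 = 1009 - 36 = 973)
(-(-1 + 4))*p = -(-1 + 4)*973 = -1*3*973 = -3*973 = -2919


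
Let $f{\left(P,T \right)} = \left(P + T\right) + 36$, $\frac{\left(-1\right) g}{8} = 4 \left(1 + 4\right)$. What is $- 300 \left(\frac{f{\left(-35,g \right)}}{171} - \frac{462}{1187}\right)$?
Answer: $\frac{8924500}{22553} \approx 395.71$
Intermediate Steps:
$g = -160$ ($g = - 8 \cdot 4 \left(1 + 4\right) = - 8 \cdot 4 \cdot 5 = \left(-8\right) 20 = -160$)
$f{\left(P,T \right)} = 36 + P + T$
$- 300 \left(\frac{f{\left(-35,g \right)}}{171} - \frac{462}{1187}\right) = - 300 \left(\frac{36 - 35 - 160}{171} - \frac{462}{1187}\right) = - 300 \left(\left(-159\right) \frac{1}{171} - \frac{462}{1187}\right) = - 300 \left(- \frac{53}{57} - \frac{462}{1187}\right) = \left(-300\right) \left(- \frac{89245}{67659}\right) = \frac{8924500}{22553}$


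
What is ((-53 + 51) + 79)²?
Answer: 5929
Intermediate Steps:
((-53 + 51) + 79)² = (-2 + 79)² = 77² = 5929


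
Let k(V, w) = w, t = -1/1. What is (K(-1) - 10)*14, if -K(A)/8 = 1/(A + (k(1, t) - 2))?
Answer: -112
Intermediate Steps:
t = -1 (t = -1*1 = -1)
K(A) = -8/(-3 + A) (K(A) = -8/(A + (-1 - 2)) = -8/(A - 3) = -8/(-3 + A))
(K(-1) - 10)*14 = (-8/(-3 - 1) - 10)*14 = (-8/(-4) - 10)*14 = (-8*(-1/4) - 10)*14 = (2 - 10)*14 = -8*14 = -112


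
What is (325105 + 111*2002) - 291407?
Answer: 255920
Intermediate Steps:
(325105 + 111*2002) - 291407 = (325105 + 222222) - 291407 = 547327 - 291407 = 255920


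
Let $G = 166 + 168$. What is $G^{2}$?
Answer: $111556$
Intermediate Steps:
$G = 334$
$G^{2} = 334^{2} = 111556$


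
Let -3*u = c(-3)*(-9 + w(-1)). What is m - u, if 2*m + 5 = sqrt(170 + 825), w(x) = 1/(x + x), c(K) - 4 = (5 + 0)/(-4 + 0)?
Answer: -269/24 + sqrt(995)/2 ≈ 4.5635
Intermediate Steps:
c(K) = 11/4 (c(K) = 4 + (5 + 0)/(-4 + 0) = 4 + 5/(-4) = 4 + 5*(-1/4) = 4 - 5/4 = 11/4)
w(x) = 1/(2*x)
m = -5/2 + sqrt(995)/2 (m = -5/2 + sqrt(170 + 825)/2 = -5/2 + sqrt(995)/2 ≈ 13.272)
u = 209/24 (u = -11*(-9 + (1/2)/(-1))/12 = -11*(-9 + (1/2)*(-1))/12 = -11*(-9 - 1/2)/12 = -11*(-19)/(12*2) = -1/3*(-209/8) = 209/24 ≈ 8.7083)
m - u = (-5/2 + sqrt(995)/2) - 1*209/24 = (-5/2 + sqrt(995)/2) - 209/24 = -269/24 + sqrt(995)/2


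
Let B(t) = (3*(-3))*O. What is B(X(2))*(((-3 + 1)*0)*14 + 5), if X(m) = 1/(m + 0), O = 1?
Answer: -45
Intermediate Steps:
X(m) = 1/m
B(t) = -9 (B(t) = (3*(-3))*1 = -9*1 = -9)
B(X(2))*(((-3 + 1)*0)*14 + 5) = -9*(((-3 + 1)*0)*14 + 5) = -9*(-2*0*14 + 5) = -9*(0*14 + 5) = -9*(0 + 5) = -9*5 = -45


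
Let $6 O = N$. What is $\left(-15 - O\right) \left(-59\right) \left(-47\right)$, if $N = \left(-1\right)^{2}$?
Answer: $- \frac{252343}{6} \approx -42057.0$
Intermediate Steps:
$N = 1$
$O = \frac{1}{6}$ ($O = \frac{1}{6} \cdot 1 = \frac{1}{6} \approx 0.16667$)
$\left(-15 - O\right) \left(-59\right) \left(-47\right) = \left(-15 - \frac{1}{6}\right) \left(-59\right) \left(-47\right) = \left(- \frac{91}{6}\right) \left(-59\right) \left(-47\right) = \frac{5369}{6} \left(-47\right) = - \frac{252343}{6}$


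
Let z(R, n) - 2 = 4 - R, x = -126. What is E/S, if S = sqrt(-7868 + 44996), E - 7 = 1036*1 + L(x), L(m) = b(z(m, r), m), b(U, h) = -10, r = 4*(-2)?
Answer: 1033*sqrt(9282)/18564 ≈ 5.3610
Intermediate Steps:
r = -8
z(R, n) = 6 - R (z(R, n) = 2 + (4 - R) = 6 - R)
L(m) = -10
E = 1033 (E = 7 + (1036*1 - 10) = 7 + (1036 - 10) = 7 + 1026 = 1033)
S = 2*sqrt(9282) (S = sqrt(37128) = 2*sqrt(9282) ≈ 192.69)
E/S = 1033/((2*sqrt(9282))) = 1033*(sqrt(9282)/18564) = 1033*sqrt(9282)/18564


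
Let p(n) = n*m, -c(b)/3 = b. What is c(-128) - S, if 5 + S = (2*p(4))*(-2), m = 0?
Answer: 389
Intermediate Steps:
c(b) = -3*b
p(n) = 0 (p(n) = n*0 = 0)
S = -5 (S = -5 + (2*0)*(-2) = -5 + 0*(-2) = -5 + 0 = -5)
c(-128) - S = -3*(-128) - 1*(-5) = 384 + 5 = 389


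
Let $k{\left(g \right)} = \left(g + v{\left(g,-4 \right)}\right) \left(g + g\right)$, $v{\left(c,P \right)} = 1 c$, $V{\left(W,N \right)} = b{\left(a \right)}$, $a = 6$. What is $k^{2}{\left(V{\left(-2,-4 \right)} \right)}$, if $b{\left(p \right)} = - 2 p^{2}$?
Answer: $429981696$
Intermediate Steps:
$V{\left(W,N \right)} = -72$ ($V{\left(W,N \right)} = - 2 \cdot 6^{2} = \left(-2\right) 36 = -72$)
$v{\left(c,P \right)} = c$
$k{\left(g \right)} = 4 g^{2}$ ($k{\left(g \right)} = \left(g + g\right) \left(g + g\right) = 2 g 2 g = 4 g^{2}$)
$k^{2}{\left(V{\left(-2,-4 \right)} \right)} = \left(4 \left(-72\right)^{2}\right)^{2} = \left(4 \cdot 5184\right)^{2} = 20736^{2} = 429981696$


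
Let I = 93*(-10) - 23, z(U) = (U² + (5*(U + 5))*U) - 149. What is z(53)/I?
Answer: -18030/953 ≈ -18.919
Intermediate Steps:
z(U) = -149 + U² + U*(25 + 5*U) (z(U) = (U² + (5*(5 + U))*U) - 149 = (U² + (25 + 5*U)*U) - 149 = (U² + U*(25 + 5*U)) - 149 = -149 + U² + U*(25 + 5*U))
I = -953 (I = -930 - 23 = -953)
z(53)/I = (-149 + 6*53² + 25*53)/(-953) = (-149 + 6*2809 + 1325)*(-1/953) = (-149 + 16854 + 1325)*(-1/953) = 18030*(-1/953) = -18030/953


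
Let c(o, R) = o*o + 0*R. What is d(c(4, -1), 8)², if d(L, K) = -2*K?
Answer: 256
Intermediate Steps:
c(o, R) = o² (c(o, R) = o² + 0 = o²)
d(c(4, -1), 8)² = (-2*8)² = (-16)² = 256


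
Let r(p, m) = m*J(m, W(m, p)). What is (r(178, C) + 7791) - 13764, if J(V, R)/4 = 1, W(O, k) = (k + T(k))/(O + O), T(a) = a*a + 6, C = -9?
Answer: -6009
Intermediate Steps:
T(a) = 6 + a² (T(a) = a² + 6 = 6 + a²)
W(O, k) = (6 + k + k²)/(2*O) (W(O, k) = (k + (6 + k²))/(O + O) = (6 + k + k²)/((2*O)) = (6 + k + k²)*(1/(2*O)) = (6 + k + k²)/(2*O))
J(V, R) = 4 (J(V, R) = 4*1 = 4)
r(p, m) = 4*m (r(p, m) = m*4 = 4*m)
(r(178, C) + 7791) - 13764 = (4*(-9) + 7791) - 13764 = (-36 + 7791) - 13764 = 7755 - 13764 = -6009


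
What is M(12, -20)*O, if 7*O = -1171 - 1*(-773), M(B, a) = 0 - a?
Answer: -7960/7 ≈ -1137.1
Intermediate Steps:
M(B, a) = -a
O = -398/7 (O = (-1171 - 1*(-773))/7 = (-1171 + 773)/7 = (1/7)*(-398) = -398/7 ≈ -56.857)
M(12, -20)*O = -1*(-20)*(-398/7) = 20*(-398/7) = -7960/7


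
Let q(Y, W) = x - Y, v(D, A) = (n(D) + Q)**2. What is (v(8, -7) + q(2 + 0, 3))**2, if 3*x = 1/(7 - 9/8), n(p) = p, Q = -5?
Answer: 990025/19881 ≈ 49.798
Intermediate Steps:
v(D, A) = (-5 + D)**2 (v(D, A) = (D - 5)**2 = (-5 + D)**2)
x = 8/141 (x = 1/(3*(7 - 9/8)) = 1/(3*(47/8)) = (1/3)*(8/47) = 8/141 ≈ 0.056738)
q(Y, W) = 8/141 - Y
(v(8, -7) + q(2 + 0, 3))**2 = ((-5 + 8)**2 + (8/141 - (2 + 0)))**2 = (3**2 + (8/141 - 1*2))**2 = (9 + (8/141 - 2))**2 = (9 - 274/141)**2 = (995/141)**2 = 990025/19881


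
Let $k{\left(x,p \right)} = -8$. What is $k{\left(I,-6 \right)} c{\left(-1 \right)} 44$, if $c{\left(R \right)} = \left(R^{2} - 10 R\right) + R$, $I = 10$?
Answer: $-3520$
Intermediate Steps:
$c{\left(R \right)} = R^{2} - 9 R$
$k{\left(I,-6 \right)} c{\left(-1 \right)} 44 = - 8 \left(- (-9 - 1)\right) 44 = - 8 \left(\left(-1\right) \left(-10\right)\right) 44 = \left(-8\right) 10 \cdot 44 = \left(-80\right) 44 = -3520$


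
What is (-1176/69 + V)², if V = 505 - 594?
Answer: 5948721/529 ≈ 11245.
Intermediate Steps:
V = -89
(-1176/69 + V)² = (-1176/69 - 89)² = (-1176*1/69 - 89)² = (-392/23 - 89)² = (-2439/23)² = 5948721/529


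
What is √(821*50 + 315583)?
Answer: √356633 ≈ 597.19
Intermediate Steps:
√(821*50 + 315583) = √(41050 + 315583) = √356633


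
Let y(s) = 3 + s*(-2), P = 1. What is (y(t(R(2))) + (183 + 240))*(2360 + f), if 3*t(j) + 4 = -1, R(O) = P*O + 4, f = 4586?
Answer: 8946448/3 ≈ 2.9821e+6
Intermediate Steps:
R(O) = 4 + O (R(O) = 1*O + 4 = O + 4 = 4 + O)
t(j) = -5/3 (t(j) = -4/3 + (⅓)*(-1) = -4/3 - ⅓ = -5/3)
y(s) = 3 - 2*s
(y(t(R(2))) + (183 + 240))*(2360 + f) = ((3 - 2*(-5/3)) + (183 + 240))*(2360 + 4586) = ((3 + 10/3) + 423)*6946 = (19/3 + 423)*6946 = (1288/3)*6946 = 8946448/3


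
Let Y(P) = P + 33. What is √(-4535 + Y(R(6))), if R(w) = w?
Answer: 4*I*√281 ≈ 67.052*I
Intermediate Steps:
Y(P) = 33 + P
√(-4535 + Y(R(6))) = √(-4535 + (33 + 6)) = √(-4535 + 39) = √(-4496) = 4*I*√281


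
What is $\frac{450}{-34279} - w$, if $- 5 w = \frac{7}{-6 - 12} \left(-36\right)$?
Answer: $\frac{477656}{171395} \approx 2.7869$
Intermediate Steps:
$w = - \frac{14}{5}$ ($w = - \frac{\frac{7}{-6 - 12} \left(-36\right)}{5} = - \frac{\frac{7}{-18} \left(-36\right)}{5} = - \frac{7 \left(- \frac{1}{18}\right) \left(-36\right)}{5} = - \frac{\left(- \frac{7}{18}\right) \left(-36\right)}{5} = \left(- \frac{1}{5}\right) 14 = - \frac{14}{5} \approx -2.8$)
$\frac{450}{-34279} - w = \frac{450}{-34279} - - \frac{14}{5} = 450 \left(- \frac{1}{34279}\right) + \frac{14}{5} = - \frac{450}{34279} + \frac{14}{5} = \frac{477656}{171395}$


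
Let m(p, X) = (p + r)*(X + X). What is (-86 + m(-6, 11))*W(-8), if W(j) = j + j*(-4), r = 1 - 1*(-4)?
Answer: -2592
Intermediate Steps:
r = 5 (r = 1 + 4 = 5)
m(p, X) = 2*X*(5 + p) (m(p, X) = (p + 5)*(X + X) = (5 + p)*(2*X) = 2*X*(5 + p))
W(j) = -3*j (W(j) = j - 4*j = -3*j)
(-86 + m(-6, 11))*W(-8) = (-86 + 2*11*(5 - 6))*(-3*(-8)) = (-86 + 2*11*(-1))*24 = (-86 - 22)*24 = -108*24 = -2592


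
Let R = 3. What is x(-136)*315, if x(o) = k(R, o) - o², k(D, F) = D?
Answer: -5825295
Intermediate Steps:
x(o) = 3 - o²
x(-136)*315 = (3 - 1*(-136)²)*315 = (3 - 1*18496)*315 = (3 - 18496)*315 = -18493*315 = -5825295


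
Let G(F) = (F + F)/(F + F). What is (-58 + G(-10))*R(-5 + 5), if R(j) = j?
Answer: 0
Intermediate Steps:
G(F) = 1 (G(F) = (2*F)/((2*F)) = (2*F)*(1/(2*F)) = 1)
(-58 + G(-10))*R(-5 + 5) = (-58 + 1)*(-5 + 5) = -57*0 = 0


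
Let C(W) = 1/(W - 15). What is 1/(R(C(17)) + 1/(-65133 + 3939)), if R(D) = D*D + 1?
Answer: 122388/152983 ≈ 0.80001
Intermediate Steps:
C(W) = 1/(-15 + W)
R(D) = 1 + D² (R(D) = D² + 1 = 1 + D²)
1/(R(C(17)) + 1/(-65133 + 3939)) = 1/((1 + (1/(-15 + 17))²) + 1/(-65133 + 3939)) = 1/((1 + (1/2)²) + 1/(-61194)) = 1/((1 + (½)²) - 1/61194) = 1/((1 + ¼) - 1/61194) = 1/(5/4 - 1/61194) = 1/(152983/122388) = 122388/152983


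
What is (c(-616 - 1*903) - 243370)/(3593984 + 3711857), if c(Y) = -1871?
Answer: -245241/7305841 ≈ -0.033568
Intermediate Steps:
(c(-616 - 1*903) - 243370)/(3593984 + 3711857) = (-1871 - 243370)/(3593984 + 3711857) = -245241/7305841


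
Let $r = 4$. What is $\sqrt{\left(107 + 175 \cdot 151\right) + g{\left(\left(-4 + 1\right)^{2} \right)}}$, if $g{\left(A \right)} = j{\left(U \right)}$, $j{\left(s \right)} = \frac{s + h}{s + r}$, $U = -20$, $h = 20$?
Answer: $6 \sqrt{737} \approx 162.89$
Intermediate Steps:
$j{\left(s \right)} = \frac{20 + s}{4 + s}$ ($j{\left(s \right)} = \frac{s + 20}{s + 4} = \frac{20 + s}{4 + s}$)
$g{\left(A \right)} = 0$ ($g{\left(A \right)} = \frac{20 - 20}{4 - 20} = \frac{1}{-16} \cdot 0 = \left(- \frac{1}{16}\right) 0 = 0$)
$\sqrt{\left(107 + 175 \cdot 151\right) + g{\left(\left(-4 + 1\right)^{2} \right)}} = \sqrt{\left(107 + 175 \cdot 151\right) + 0} = \sqrt{\left(107 + 26425\right) + 0} = \sqrt{26532 + 0} = \sqrt{26532} = 6 \sqrt{737}$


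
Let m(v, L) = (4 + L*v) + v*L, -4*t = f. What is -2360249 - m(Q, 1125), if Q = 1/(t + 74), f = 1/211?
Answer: -29482300023/12491 ≈ -2.3603e+6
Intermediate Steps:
f = 1/211 ≈ 0.0047393
t = -1/844 (t = -¼*1/211 = -1/844 ≈ -0.0011848)
Q = 844/62455 (Q = 1/(-1/844 + 74) = 1/(62455/844) = 844/62455 ≈ 0.013514)
m(v, L) = 4 + 2*L*v (m(v, L) = (4 + L*v) + L*v = 4 + 2*L*v)
-2360249 - m(Q, 1125) = -2360249 - (4 + 2*1125*(844/62455)) = -2360249 - (4 + 379800/12491) = -2360249 - 1*429764/12491 = -2360249 - 429764/12491 = -29482300023/12491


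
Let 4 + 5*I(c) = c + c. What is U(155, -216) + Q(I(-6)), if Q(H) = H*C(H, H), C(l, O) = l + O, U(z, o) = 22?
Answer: 1062/25 ≈ 42.480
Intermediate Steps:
I(c) = -⅘ + 2*c/5 (I(c) = -⅘ + (c + c)/5 = -⅘ + (2*c)/5 = -⅘ + 2*c/5)
C(l, O) = O + l
Q(H) = 2*H² (Q(H) = H*(H + H) = H*(2*H) = 2*H²)
U(155, -216) + Q(I(-6)) = 22 + 2*(-⅘ + (⅖)*(-6))² = 22 + 2*(-⅘ - 12/5)² = 22 + 2*(-16/5)² = 22 + 2*(256/25) = 22 + 512/25 = 1062/25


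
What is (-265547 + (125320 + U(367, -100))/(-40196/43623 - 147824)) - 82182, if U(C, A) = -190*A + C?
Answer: -131903524050029/379327444 ≈ -3.4773e+5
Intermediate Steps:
U(C, A) = C - 190*A
(-265547 + (125320 + U(367, -100))/(-40196/43623 - 147824)) - 82182 = (-265547 + (125320 + (367 - 190*(-100)))/(-40196/43623 - 147824)) - 82182 = (-265547 + (125320 + (367 + 19000))/(-40196*1/43623 - 147824)) - 82182 = (-265547 + (125320 + 19367)/(-40196/43623 - 147824)) - 82182 = (-265547 + 144687/(-6448566548/43623)) - 82182 = (-265547 + 144687*(-43623/6448566548)) - 82182 = (-265547 - 371275353/379327444) - 82182 = -100729636047221/379327444 - 82182 = -131903524050029/379327444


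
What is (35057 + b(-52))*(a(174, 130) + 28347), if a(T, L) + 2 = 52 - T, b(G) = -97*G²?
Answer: -6413140513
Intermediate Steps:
a(T, L) = 50 - T (a(T, L) = -2 + (52 - T) = 50 - T)
(35057 + b(-52))*(a(174, 130) + 28347) = (35057 - 97*(-52)²)*((50 - 1*174) + 28347) = (35057 - 97*2704)*((50 - 174) + 28347) = (35057 - 262288)*(-124 + 28347) = -227231*28223 = -6413140513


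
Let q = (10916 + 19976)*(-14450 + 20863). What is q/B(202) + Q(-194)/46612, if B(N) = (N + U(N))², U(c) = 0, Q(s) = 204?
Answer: 577145631398/118872253 ≈ 4855.2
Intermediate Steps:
B(N) = N² (B(N) = (N + 0)² = N²)
q = 198110396 (q = 30892*6413 = 198110396)
q/B(202) + Q(-194)/46612 = 198110396/(202²) + 204/46612 = 198110396/40804 + 204*(1/46612) = 198110396*(1/40804) + 51/11653 = 49527599/10201 + 51/11653 = 577145631398/118872253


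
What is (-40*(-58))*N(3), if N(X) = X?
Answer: 6960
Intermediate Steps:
(-40*(-58))*N(3) = -40*(-58)*3 = 2320*3 = 6960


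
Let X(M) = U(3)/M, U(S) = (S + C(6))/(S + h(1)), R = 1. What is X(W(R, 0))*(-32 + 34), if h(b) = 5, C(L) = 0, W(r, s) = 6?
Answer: 1/8 ≈ 0.12500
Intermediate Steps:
U(S) = S/(5 + S) (U(S) = (S + 0)/(S + 5) = S/(5 + S))
X(M) = 3/(8*M) (X(M) = (3/(5 + 3))/M = (3/8)/M = (3*(1/8))/M = 3/(8*M))
X(W(R, 0))*(-32 + 34) = ((3/8)/6)*(-32 + 34) = ((3/8)*(1/6))*2 = (1/16)*2 = 1/8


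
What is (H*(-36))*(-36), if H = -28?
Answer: -36288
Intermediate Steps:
(H*(-36))*(-36) = -28*(-36)*(-36) = 1008*(-36) = -36288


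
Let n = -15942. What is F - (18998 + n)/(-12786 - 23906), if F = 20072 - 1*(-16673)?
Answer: 337062649/9173 ≈ 36745.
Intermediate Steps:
F = 36745 (F = 20072 + 16673 = 36745)
F - (18998 + n)/(-12786 - 23906) = 36745 - (18998 - 15942)/(-12786 - 23906) = 36745 - 3056/(-36692) = 36745 - 3056*(-1)/36692 = 36745 - 1*(-764/9173) = 36745 + 764/9173 = 337062649/9173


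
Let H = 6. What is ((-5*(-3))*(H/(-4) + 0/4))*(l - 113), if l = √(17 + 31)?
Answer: 5085/2 - 90*√3 ≈ 2386.6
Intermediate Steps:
l = 4*√3 (l = √48 = 4*√3 ≈ 6.9282)
((-5*(-3))*(H/(-4) + 0/4))*(l - 113) = ((-5*(-3))*(6/(-4) + 0/4))*(4*√3 - 113) = (15*(6*(-¼) + 0*(¼)))*(-113 + 4*√3) = (15*(-3/2 + 0))*(-113 + 4*√3) = (15*(-3/2))*(-113 + 4*√3) = -45*(-113 + 4*√3)/2 = 5085/2 - 90*√3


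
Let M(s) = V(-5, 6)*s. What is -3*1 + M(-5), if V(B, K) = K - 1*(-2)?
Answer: -43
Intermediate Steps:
V(B, K) = 2 + K (V(B, K) = K + 2 = 2 + K)
M(s) = 8*s (M(s) = (2 + 6)*s = 8*s)
-3*1 + M(-5) = -3*1 + 8*(-5) = -3 - 40 = -43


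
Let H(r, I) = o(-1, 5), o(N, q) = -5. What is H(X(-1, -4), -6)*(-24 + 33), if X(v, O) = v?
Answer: -45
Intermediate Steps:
H(r, I) = -5
H(X(-1, -4), -6)*(-24 + 33) = -5*(-24 + 33) = -5*9 = -45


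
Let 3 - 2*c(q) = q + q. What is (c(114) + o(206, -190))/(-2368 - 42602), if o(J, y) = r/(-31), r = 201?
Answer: 2459/929380 ≈ 0.0026459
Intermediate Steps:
o(J, y) = -201/31 (o(J, y) = 201/(-31) = 201*(-1/31) = -201/31)
c(q) = 3/2 - q (c(q) = 3/2 - (q + q)/2 = 3/2 - q)
(c(114) + o(206, -190))/(-2368 - 42602) = ((3/2 - 1*114) - 201/31)/(-2368 - 42602) = ((3/2 - 114) - 201/31)/(-44970) = (-225/2 - 201/31)*(-1/44970) = -7377/62*(-1/44970) = 2459/929380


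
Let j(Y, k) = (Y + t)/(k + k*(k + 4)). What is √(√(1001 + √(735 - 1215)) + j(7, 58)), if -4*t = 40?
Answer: √(-1218 + 1483524*√(1001 + 4*I*√30))/1218 ≈ 5.625 + 0.030775*I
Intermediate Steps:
t = -10 (t = -¼*40 = -10)
j(Y, k) = (-10 + Y)/(k + k*(4 + k)) (j(Y, k) = (Y - 10)/(k + k*(k + 4)) = (-10 + Y)/(k + k*(4 + k)))
√(√(1001 + √(735 - 1215)) + j(7, 58)) = √(√(1001 + √(735 - 1215)) + (-10 + 7)/(58*(5 + 58))) = √(√(1001 + √(-480)) + (1/58)*(-3)/63) = √(√(1001 + 4*I*√30) + (1/58)*(1/63)*(-3)) = √(√(1001 + 4*I*√30) - 1/1218) = √(-1/1218 + √(1001 + 4*I*√30))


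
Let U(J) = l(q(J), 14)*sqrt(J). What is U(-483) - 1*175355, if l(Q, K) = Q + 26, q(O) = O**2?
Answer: -175355 + 233315*I*sqrt(483) ≈ -1.7536e+5 + 5.1276e+6*I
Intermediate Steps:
l(Q, K) = 26 + Q
U(J) = sqrt(J)*(26 + J**2) (U(J) = (26 + J**2)*sqrt(J) = sqrt(J)*(26 + J**2))
U(-483) - 1*175355 = sqrt(-483)*(26 + (-483)**2) - 1*175355 = (I*sqrt(483))*(26 + 233289) - 175355 = (I*sqrt(483))*233315 - 175355 = 233315*I*sqrt(483) - 175355 = -175355 + 233315*I*sqrt(483)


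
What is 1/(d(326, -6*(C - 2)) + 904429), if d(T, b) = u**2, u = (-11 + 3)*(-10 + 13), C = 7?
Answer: 1/905005 ≈ 1.1050e-6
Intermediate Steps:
u = -24 (u = -8*3 = -24)
d(T, b) = 576 (d(T, b) = (-24)**2 = 576)
1/(d(326, -6*(C - 2)) + 904429) = 1/(576 + 904429) = 1/905005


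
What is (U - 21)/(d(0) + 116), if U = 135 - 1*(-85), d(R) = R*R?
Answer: 199/116 ≈ 1.7155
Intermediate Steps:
d(R) = R²
U = 220 (U = 135 + 85 = 220)
(U - 21)/(d(0) + 116) = (220 - 21)/(0² + 116) = 199/(0 + 116) = 199/116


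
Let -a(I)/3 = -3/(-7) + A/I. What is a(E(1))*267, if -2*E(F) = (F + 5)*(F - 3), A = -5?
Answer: 4539/14 ≈ 324.21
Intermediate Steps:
E(F) = -(-3 + F)*(5 + F)/2 (E(F) = -(F + 5)*(F - 3)/2 = -(5 + F)*(-3 + F)/2 = -(-3 + F)*(5 + F)/2)
a(I) = -9/7 + 15/I (a(I) = -3*(-3/(-7) - 5/I) = -3*(-3*(-⅐) - 5/I) = -3*(3/7 - 5/I) = -9/7 + 15/I)
a(E(1))*267 = (-9/7 + 15/(15/2 - 1*1 - ½*1²))*267 = (-9/7 + 15/(15/2 - 1 - ½*1))*267 = (-9/7 + 15/(15/2 - 1 - ½))*267 = (-9/7 + 15/6)*267 = (-9/7 + 15*(⅙))*267 = (-9/7 + 5/2)*267 = (17/14)*267 = 4539/14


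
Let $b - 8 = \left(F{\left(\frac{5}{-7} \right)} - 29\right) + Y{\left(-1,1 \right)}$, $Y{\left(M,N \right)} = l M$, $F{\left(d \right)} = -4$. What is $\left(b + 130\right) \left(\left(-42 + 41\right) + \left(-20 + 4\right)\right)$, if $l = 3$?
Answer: $-1734$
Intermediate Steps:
$Y{\left(M,N \right)} = 3 M$
$b = -28$ ($b = 8 + \left(\left(-4 - 29\right) + 3 \left(-1\right)\right) = 8 - 36 = -28$)
$\left(b + 130\right) \left(\left(-42 + 41\right) + \left(-20 + 4\right)\right) = \left(-28 + 130\right) \left(\left(-42 + 41\right) + \left(-20 + 4\right)\right) = 102 \left(-1 - 16\right) = 102 \left(-17\right) = -1734$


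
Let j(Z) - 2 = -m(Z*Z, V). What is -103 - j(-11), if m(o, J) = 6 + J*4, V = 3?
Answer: -87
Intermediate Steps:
m(o, J) = 6 + 4*J
j(Z) = -16 (j(Z) = 2 - (6 + 4*3) = 2 - (6 + 12) = 2 - 1*18 = 2 - 18 = -16)
-103 - j(-11) = -103 - 1*(-16) = -103 + 16 = -87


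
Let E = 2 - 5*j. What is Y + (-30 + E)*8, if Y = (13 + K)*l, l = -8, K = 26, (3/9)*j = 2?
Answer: -776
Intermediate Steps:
j = 6 (j = 3*2 = 6)
E = -28 (E = 2 - 5*6 = 2 - 30 = -28)
Y = -312 (Y = (13 + 26)*(-8) = 39*(-8) = -312)
Y + (-30 + E)*8 = -312 + (-30 - 28)*8 = -312 - 58*8 = -312 - 464 = -776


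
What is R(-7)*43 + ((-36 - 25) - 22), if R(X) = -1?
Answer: -126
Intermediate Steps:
R(-7)*43 + ((-36 - 25) - 22) = -1*43 + ((-36 - 25) - 22) = -43 + (-61 - 22) = -43 - 83 = -126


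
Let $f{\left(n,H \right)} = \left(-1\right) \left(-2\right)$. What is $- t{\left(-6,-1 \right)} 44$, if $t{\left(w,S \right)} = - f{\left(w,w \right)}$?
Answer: $88$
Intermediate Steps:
$f{\left(n,H \right)} = 2$
$t{\left(w,S \right)} = -2$ ($t{\left(w,S \right)} = \left(-1\right) 2 = -2$)
$- t{\left(-6,-1 \right)} 44 = \left(-1\right) \left(-2\right) 44 = 2 \cdot 44 = 88$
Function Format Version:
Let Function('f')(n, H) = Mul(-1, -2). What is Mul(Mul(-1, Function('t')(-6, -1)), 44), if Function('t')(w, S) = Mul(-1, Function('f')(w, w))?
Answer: 88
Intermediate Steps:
Function('f')(n, H) = 2
Function('t')(w, S) = -2 (Function('t')(w, S) = Mul(-1, 2) = -2)
Mul(Mul(-1, Function('t')(-6, -1)), 44) = Mul(Mul(-1, -2), 44) = Mul(2, 44) = 88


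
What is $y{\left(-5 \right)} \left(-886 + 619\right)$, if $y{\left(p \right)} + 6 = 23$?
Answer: $-4539$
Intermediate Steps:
$y{\left(p \right)} = 17$ ($y{\left(p \right)} = -6 + 23 = 17$)
$y{\left(-5 \right)} \left(-886 + 619\right) = 17 \left(-886 + 619\right) = 17 \left(-267\right) = -4539$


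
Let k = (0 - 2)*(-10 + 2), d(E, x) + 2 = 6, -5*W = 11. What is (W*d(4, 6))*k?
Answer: -704/5 ≈ -140.80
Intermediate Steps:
W = -11/5 (W = -⅕*11 = -11/5 ≈ -2.2000)
d(E, x) = 4 (d(E, x) = -2 + 6 = 4)
k = 16 (k = -2*(-8) = 16)
(W*d(4, 6))*k = -11/5*4*16 = -44/5*16 = -704/5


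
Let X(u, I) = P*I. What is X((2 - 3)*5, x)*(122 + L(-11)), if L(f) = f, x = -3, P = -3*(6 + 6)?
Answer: 11988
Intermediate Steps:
P = -36 (P = -3*12 = -36)
X(u, I) = -36*I
X((2 - 3)*5, x)*(122 + L(-11)) = (-36*(-3))*(122 - 11) = 108*111 = 11988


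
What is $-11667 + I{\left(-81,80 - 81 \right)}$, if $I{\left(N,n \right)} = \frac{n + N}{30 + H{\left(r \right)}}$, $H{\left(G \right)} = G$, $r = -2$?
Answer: $- \frac{163379}{14} \approx -11670.0$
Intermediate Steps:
$I{\left(N,n \right)} = \frac{N}{28} + \frac{n}{28}$ ($I{\left(N,n \right)} = \frac{n + N}{30 - 2} = \frac{N + n}{28} = \left(N + n\right) \frac{1}{28} = \frac{N}{28} + \frac{n}{28}$)
$-11667 + I{\left(-81,80 - 81 \right)} = -11667 + \left(\frac{1}{28} \left(-81\right) + \frac{80 - 81}{28}\right) = -11667 - \left(\frac{81}{28} - \frac{80 - 81}{28}\right) = -11667 + \left(- \frac{81}{28} + \frac{1}{28} \left(-1\right)\right) = -11667 - \frac{41}{14} = - \frac{163379}{14}$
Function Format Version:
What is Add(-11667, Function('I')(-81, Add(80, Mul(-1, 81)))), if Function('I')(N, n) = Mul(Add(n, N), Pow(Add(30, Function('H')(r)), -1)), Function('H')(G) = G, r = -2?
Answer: Rational(-163379, 14) ≈ -11670.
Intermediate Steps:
Function('I')(N, n) = Add(Mul(Rational(1, 28), N), Mul(Rational(1, 28), n)) (Function('I')(N, n) = Mul(Add(n, N), Pow(Add(30, -2), -1)) = Mul(Add(N, n), Pow(28, -1)) = Mul(Add(N, n), Rational(1, 28)) = Add(Mul(Rational(1, 28), N), Mul(Rational(1, 28), n)))
Add(-11667, Function('I')(-81, Add(80, Mul(-1, 81)))) = Add(-11667, Add(Mul(Rational(1, 28), -81), Mul(Rational(1, 28), Add(80, Mul(-1, 81))))) = Add(-11667, Add(Rational(-81, 28), Mul(Rational(1, 28), Add(80, -81)))) = Add(-11667, Add(Rational(-81, 28), Mul(Rational(1, 28), -1))) = Add(-11667, Add(Rational(-81, 28), Rational(-1, 28))) = Add(-11667, Rational(-41, 14)) = Rational(-163379, 14)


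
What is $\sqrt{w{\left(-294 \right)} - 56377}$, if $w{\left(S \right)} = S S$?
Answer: $\sqrt{30059} \approx 173.38$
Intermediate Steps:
$w{\left(S \right)} = S^{2}$
$\sqrt{w{\left(-294 \right)} - 56377} = \sqrt{\left(-294\right)^{2} - 56377} = \sqrt{86436 - 56377} = \sqrt{30059}$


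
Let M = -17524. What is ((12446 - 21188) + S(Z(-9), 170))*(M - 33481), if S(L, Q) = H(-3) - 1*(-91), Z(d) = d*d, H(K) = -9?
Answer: 441703300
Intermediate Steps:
Z(d) = d²
S(L, Q) = 82 (S(L, Q) = -9 - 1*(-91) = -9 + 91 = 82)
((12446 - 21188) + S(Z(-9), 170))*(M - 33481) = ((12446 - 21188) + 82)*(-17524 - 33481) = (-8742 + 82)*(-51005) = -8660*(-51005) = 441703300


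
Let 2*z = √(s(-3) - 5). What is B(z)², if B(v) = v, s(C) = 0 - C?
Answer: -½ ≈ -0.50000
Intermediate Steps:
s(C) = -C
z = I*√2/2 (z = √(-1*(-3) - 5)/2 = √(3 - 5)/2 = √(-2)/2 = (I*√2)/2 = I*√2/2 ≈ 0.70711*I)
B(z)² = (I*√2/2)² = -½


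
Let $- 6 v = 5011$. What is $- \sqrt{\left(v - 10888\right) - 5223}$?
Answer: $- \frac{i \sqrt{610062}}{6} \approx - 130.18 i$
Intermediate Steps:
$v = - \frac{5011}{6}$ ($v = \left(- \frac{1}{6}\right) 5011 = - \frac{5011}{6} \approx -835.17$)
$- \sqrt{\left(v - 10888\right) - 5223} = - \sqrt{\left(- \frac{5011}{6} - 10888\right) - 5223} = - \sqrt{- \frac{70339}{6} - 5223} = - \sqrt{- \frac{101677}{6}} = - \frac{i \sqrt{610062}}{6}$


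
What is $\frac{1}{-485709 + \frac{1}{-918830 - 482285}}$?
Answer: $- \frac{1401115}{680534165536} \approx -2.0588 \cdot 10^{-6}$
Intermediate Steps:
$\frac{1}{-485709 + \frac{1}{-918830 - 482285}} = \frac{1}{-485709 + \frac{1}{-1401115}} = \frac{1}{-485709 - \frac{1}{1401115}} = \frac{1}{- \frac{680534165536}{1401115}} = - \frac{1401115}{680534165536}$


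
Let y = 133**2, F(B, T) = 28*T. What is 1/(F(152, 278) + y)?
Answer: 1/25473 ≈ 3.9257e-5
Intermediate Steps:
y = 17689
1/(F(152, 278) + y) = 1/(28*278 + 17689) = 1/(7784 + 17689) = 1/25473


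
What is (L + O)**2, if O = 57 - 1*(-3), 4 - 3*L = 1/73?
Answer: 20043529/5329 ≈ 3761.2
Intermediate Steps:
L = 97/73 (L = 4/3 - 1/3/73 = 4/3 - 1/3*1/73 = 4/3 - 1/219 = 97/73 ≈ 1.3288)
O = 60 (O = 57 + 3 = 60)
(L + O)**2 = (97/73 + 60)**2 = (4477/73)**2 = 20043529/5329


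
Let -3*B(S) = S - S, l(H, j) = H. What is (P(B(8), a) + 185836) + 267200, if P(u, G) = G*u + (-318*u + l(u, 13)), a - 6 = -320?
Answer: 453036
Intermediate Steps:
a = -314 (a = 6 - 320 = -314)
B(S) = 0 (B(S) = -(S - S)/3 = -⅓*0 = 0)
P(u, G) = -317*u + G*u (P(u, G) = G*u + (-318*u + u) = G*u - 317*u = -317*u + G*u)
(P(B(8), a) + 185836) + 267200 = (0*(-317 - 314) + 185836) + 267200 = (0*(-631) + 185836) + 267200 = (0 + 185836) + 267200 = 185836 + 267200 = 453036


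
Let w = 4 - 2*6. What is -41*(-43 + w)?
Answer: 2091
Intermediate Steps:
w = -8 (w = 4 - 12 = -8)
-41*(-43 + w) = -41*(-43 - 8) = -41*(-51) = 2091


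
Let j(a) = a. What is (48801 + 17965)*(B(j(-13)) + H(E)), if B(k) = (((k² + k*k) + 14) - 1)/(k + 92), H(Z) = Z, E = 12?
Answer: 86729034/79 ≈ 1.0978e+6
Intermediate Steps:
B(k) = (13 + 2*k²)/(92 + k) (B(k) = (((k² + k²) + 14) - 1)/(92 + k) = ((2*k² + 14) - 1)/(92 + k) = ((14 + 2*k²) - 1)/(92 + k) = (13 + 2*k²)/(92 + k))
(48801 + 17965)*(B(j(-13)) + H(E)) = (48801 + 17965)*((13 + 2*(-13)²)/(92 - 13) + 12) = 66766*((13 + 2*169)/79 + 12) = 66766*((13 + 338)/79 + 12) = 66766*((1/79)*351 + 12) = 66766*(351/79 + 12) = 66766*(1299/79) = 86729034/79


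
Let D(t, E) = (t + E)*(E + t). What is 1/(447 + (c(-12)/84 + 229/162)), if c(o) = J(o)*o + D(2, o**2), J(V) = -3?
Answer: 1134/796753 ≈ 0.0014233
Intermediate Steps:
D(t, E) = (E + t)**2 (D(t, E) = (E + t)*(E + t) = (E + t)**2)
c(o) = (2 + o**2)**2 - 3*o (c(o) = -3*o + (o**2 + 2)**2 = -3*o + (2 + o**2)**2 = (2 + o**2)**2 - 3*o)
1/(447 + (c(-12)/84 + 229/162)) = 1/(447 + (((2 + (-12)**2)**2 - 3*(-12))/84 + 229/162)) = 1/(447 + (((2 + 144)**2 + 36)*(1/84) + 229*(1/162))) = 1/(447 + ((146**2 + 36)*(1/84) + 229/162)) = 1/(447 + ((21316 + 36)*(1/84) + 229/162)) = 1/(447 + (21352*(1/84) + 229/162)) = 1/(447 + (5338/21 + 229/162)) = 1/(447 + 289855/1134) = 1/(796753/1134) = 1134/796753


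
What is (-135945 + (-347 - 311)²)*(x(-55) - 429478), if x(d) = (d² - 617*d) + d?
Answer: -116601639887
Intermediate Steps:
x(d) = d² - 616*d
(-135945 + (-347 - 311)²)*(x(-55) - 429478) = (-135945 + (-347 - 311)²)*(-55*(-616 - 55) - 429478) = (-135945 + (-658)²)*(-55*(-671) - 429478) = (-135945 + 432964)*(36905 - 429478) = 297019*(-392573) = -116601639887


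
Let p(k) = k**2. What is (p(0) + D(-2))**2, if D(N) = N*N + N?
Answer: 4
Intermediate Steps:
D(N) = N + N**2 (D(N) = N**2 + N = N + N**2)
(p(0) + D(-2))**2 = (0**2 - 2*(1 - 2))**2 = (0 - 2*(-1))**2 = (0 + 2)**2 = 2**2 = 4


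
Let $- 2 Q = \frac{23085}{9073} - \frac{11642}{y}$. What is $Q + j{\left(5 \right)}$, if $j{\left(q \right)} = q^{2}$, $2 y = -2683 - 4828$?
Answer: $\frac{3022717983}{136294606} \approx 22.178$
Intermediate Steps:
$y = - \frac{7511}{2}$ ($y = \frac{-2683 - 4828}{2} = \frac{1}{2} \left(-7511\right) = - \frac{7511}{2} \approx -3755.5$)
$Q = - \frac{384647167}{136294606}$ ($Q = - \frac{\frac{23085}{9073} - \frac{11642}{- \frac{7511}{2}}}{2} = - \frac{23085 \cdot \frac{1}{9073} - - \frac{23284}{7511}}{2} = - \frac{\frac{23085}{9073} + \frac{23284}{7511}}{2} = \left(- \frac{1}{2}\right) \frac{384647167}{68147303} = - \frac{384647167}{136294606} \approx -2.8222$)
$Q + j{\left(5 \right)} = - \frac{384647167}{136294606} + 5^{2} = - \frac{384647167}{136294606} + 25 = \frac{3022717983}{136294606}$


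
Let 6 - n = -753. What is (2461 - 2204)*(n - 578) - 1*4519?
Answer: 41998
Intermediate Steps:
n = 759 (n = 6 - 1*(-753) = 6 + 753 = 759)
(2461 - 2204)*(n - 578) - 1*4519 = (2461 - 2204)*(759 - 578) - 1*4519 = 257*181 - 4519 = 46517 - 4519 = 41998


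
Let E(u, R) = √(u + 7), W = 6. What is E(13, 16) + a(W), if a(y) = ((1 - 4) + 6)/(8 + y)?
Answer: 3/14 + 2*√5 ≈ 4.6864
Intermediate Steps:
E(u, R) = √(7 + u)
a(y) = 3/(8 + y) (a(y) = (-3 + 6)/(8 + y) = 3/(8 + y))
E(13, 16) + a(W) = √(7 + 13) + 3/(8 + 6) = √20 + 3/14 = 2*√5 + 3*(1/14) = 2*√5 + 3/14 = 3/14 + 2*√5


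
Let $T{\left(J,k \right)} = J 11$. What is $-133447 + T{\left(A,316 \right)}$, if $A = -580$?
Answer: $-139827$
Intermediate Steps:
$T{\left(J,k \right)} = 11 J$
$-133447 + T{\left(A,316 \right)} = -133447 + 11 \left(-580\right) = -133447 - 6380 = -139827$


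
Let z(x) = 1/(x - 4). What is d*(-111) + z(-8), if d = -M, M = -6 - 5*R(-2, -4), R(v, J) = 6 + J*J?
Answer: -154513/12 ≈ -12876.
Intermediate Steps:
z(x) = 1/(-4 + x)
R(v, J) = 6 + J²
M = -116 (M = -6 - 5*(6 + (-4)²) = -6 - 5*(6 + 16) = -6 - 5*22 = -6 - 110 = -116)
d = 116 (d = -1*(-116) = 116)
d*(-111) + z(-8) = 116*(-111) + 1/(-4 - 8) = -12876 + 1/(-12) = -12876 - 1/12 = -154513/12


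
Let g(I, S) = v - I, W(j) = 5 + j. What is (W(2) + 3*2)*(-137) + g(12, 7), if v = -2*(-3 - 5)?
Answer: -1777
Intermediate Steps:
v = 16 (v = -2*(-8) = 16)
g(I, S) = 16 - I
(W(2) + 3*2)*(-137) + g(12, 7) = ((5 + 2) + 3*2)*(-137) + (16 - 1*12) = (7 + 6)*(-137) + (16 - 12) = 13*(-137) + 4 = -1781 + 4 = -1777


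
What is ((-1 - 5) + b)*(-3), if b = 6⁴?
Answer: -3870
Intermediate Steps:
b = 1296
((-1 - 5) + b)*(-3) = ((-1 - 5) + 1296)*(-3) = (-6 + 1296)*(-3) = 1290*(-3) = -3870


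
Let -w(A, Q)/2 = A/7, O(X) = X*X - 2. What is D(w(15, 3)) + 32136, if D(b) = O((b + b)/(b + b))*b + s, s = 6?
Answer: 225024/7 ≈ 32146.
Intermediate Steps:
O(X) = -2 + X**2 (O(X) = X**2 - 2 = -2 + X**2)
w(A, Q) = -2*A/7
D(b) = 6 - b (D(b) = (-2 + ((b + b)/(b + b))**2)*b + 6 = (-2 + ((2*b)/((2*b)))**2)*b + 6 = (-2 + ((2*b)*(1/(2*b)))**2)*b + 6 = (-2 + 1**2)*b + 6 = (-2 + 1)*b + 6 = -b + 6 = 6 - b)
D(w(15, 3)) + 32136 = (6 - (-2)*15/7) + 32136 = (6 - 1*(-30/7)) + 32136 = (6 + 30/7) + 32136 = 72/7 + 32136 = 225024/7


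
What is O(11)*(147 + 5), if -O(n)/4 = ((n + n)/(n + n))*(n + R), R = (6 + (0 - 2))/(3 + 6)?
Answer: -62624/9 ≈ -6958.2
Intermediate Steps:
R = 4/9 (R = (6 - 2)/9 = 4*(1/9) = 4/9 ≈ 0.44444)
O(n) = -16/9 - 4*n (O(n) = -4*(n + n)/(n + n)*(n + 4/9) = -4*(2*n)/((2*n))*(4/9 + n) = -4*(2*n)*(1/(2*n))*(4/9 + n) = -4*(4/9 + n) = -16/9 - 4*n)
O(11)*(147 + 5) = (-16/9 - 4*11)*(147 + 5) = (-16/9 - 44)*152 = -412/9*152 = -62624/9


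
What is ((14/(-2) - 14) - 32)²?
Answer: 2809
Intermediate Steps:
((14/(-2) - 14) - 32)² = ((14*(-½) - 14) - 32)² = ((-7 - 14) - 32)² = (-21 - 32)² = (-53)² = 2809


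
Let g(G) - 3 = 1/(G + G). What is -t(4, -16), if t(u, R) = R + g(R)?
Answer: 417/32 ≈ 13.031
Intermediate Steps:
g(G) = 3 + 1/(2*G) (g(G) = 3 + 1/(G + G) = 3 + 1/(2*G))
t(u, R) = 3 + R + 1/(2*R) (t(u, R) = R + (3 + 1/(2*R)) = 3 + R + 1/(2*R))
-t(4, -16) = -(3 - 16 + (1/2)/(-16)) = -(3 - 16 + (1/2)*(-1/16)) = -(3 - 16 - 1/32) = -1*(-417/32) = 417/32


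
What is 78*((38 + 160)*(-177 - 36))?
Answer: -3289572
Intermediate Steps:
78*((38 + 160)*(-177 - 36)) = 78*(198*(-213)) = 78*(-42174) = -3289572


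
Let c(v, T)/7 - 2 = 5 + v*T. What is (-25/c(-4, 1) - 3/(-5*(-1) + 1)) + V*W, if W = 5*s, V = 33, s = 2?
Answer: 13789/42 ≈ 328.31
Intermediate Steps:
W = 10 (W = 5*2 = 10)
c(v, T) = 49 + 7*T*v (c(v, T) = 14 + 7*(5 + v*T) = 14 + 7*(5 + T*v) = 14 + (35 + 7*T*v) = 49 + 7*T*v)
(-25/c(-4, 1) - 3/(-5*(-1) + 1)) + V*W = (-25/(49 + 7*1*(-4)) - 3/(-5*(-1) + 1)) + 33*10 = (-25/(49 - 28) - 3/(5 + 1)) + 330 = (-25/21 - 3/6) + 330 = (-25*1/21 - 3*⅙) + 330 = (-25/21 - ½) + 330 = -71/42 + 330 = 13789/42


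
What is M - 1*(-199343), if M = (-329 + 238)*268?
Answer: 174955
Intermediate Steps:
M = -24388 (M = -91*268 = -24388)
M - 1*(-199343) = -24388 - 1*(-199343) = -24388 + 199343 = 174955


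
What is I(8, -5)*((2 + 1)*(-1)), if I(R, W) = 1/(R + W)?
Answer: -1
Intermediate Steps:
I(8, -5)*((2 + 1)*(-1)) = ((2 + 1)*(-1))/(8 - 5) = (3*(-1))/3 = (1/3)*(-3) = -1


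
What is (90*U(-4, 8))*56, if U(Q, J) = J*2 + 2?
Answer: 90720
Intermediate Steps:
U(Q, J) = 2 + 2*J (U(Q, J) = 2*J + 2 = 2 + 2*J)
(90*U(-4, 8))*56 = (90*(2 + 2*8))*56 = (90*(2 + 16))*56 = (90*18)*56 = 1620*56 = 90720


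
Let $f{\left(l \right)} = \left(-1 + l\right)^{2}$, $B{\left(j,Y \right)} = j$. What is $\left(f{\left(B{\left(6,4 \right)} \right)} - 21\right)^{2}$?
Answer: $16$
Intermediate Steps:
$\left(f{\left(B{\left(6,4 \right)} \right)} - 21\right)^{2} = \left(\left(-1 + 6\right)^{2} - 21\right)^{2} = \left(5^{2} - 21\right)^{2} = \left(25 - 21\right)^{2} = 4^{2} = 16$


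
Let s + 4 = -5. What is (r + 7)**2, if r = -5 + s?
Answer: 49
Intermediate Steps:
s = -9 (s = -4 - 5 = -9)
r = -14 (r = -5 - 9 = -14)
(r + 7)**2 = (-14 + 7)**2 = (-7)**2 = 49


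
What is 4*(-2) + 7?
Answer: -1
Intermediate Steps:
4*(-2) + 7 = -8 + 7 = -1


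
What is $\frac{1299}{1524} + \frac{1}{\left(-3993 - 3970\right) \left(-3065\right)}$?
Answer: $\frac{10568056143}{12398550260} \approx 0.85236$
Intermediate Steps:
$\frac{1299}{1524} + \frac{1}{\left(-3993 - 3970\right) \left(-3065\right)} = 1299 \cdot \frac{1}{1524} + \frac{1}{-7963} \left(- \frac{1}{3065}\right) = \frac{433}{508} - - \frac{1}{24406595} = \frac{433}{508} + \frac{1}{24406595} = \frac{10568056143}{12398550260}$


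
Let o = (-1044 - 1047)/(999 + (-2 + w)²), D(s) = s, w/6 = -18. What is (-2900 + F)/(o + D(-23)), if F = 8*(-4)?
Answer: 9601567/75842 ≈ 126.60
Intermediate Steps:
w = -108 (w = 6*(-18) = -108)
F = -32
o = -2091/13099 (o = (-1044 - 1047)/(999 + (-2 - 108)²) = -2091/(999 + (-110)²) = -2091/(999 + 12100) = -2091/13099 ≈ -0.15963)
(-2900 + F)/(o + D(-23)) = (-2900 - 32)/(-2091/13099 - 23) = -2932/(-303368/13099) = -2932*(-13099/303368) = 9601567/75842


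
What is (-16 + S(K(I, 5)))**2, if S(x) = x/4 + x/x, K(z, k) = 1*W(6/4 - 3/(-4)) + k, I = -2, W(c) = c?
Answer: 44521/256 ≈ 173.91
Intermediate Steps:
K(z, k) = 9/4 + k (K(z, k) = 1*(6/4 - 3/(-4)) + k = 1*(6*(1/4) - 3*(-1/4)) + k = 1*(3/2 + 3/4) + k = 1*(9/4) + k = 9/4 + k)
S(x) = 1 + x/4 (S(x) = x*(1/4) + 1 = x/4 + 1 = 1 + x/4)
(-16 + S(K(I, 5)))**2 = (-16 + (1 + (9/4 + 5)/4))**2 = (-16 + (1 + (1/4)*(29/4)))**2 = (-16 + (1 + 29/16))**2 = (-16 + 45/16)**2 = (-211/16)**2 = 44521/256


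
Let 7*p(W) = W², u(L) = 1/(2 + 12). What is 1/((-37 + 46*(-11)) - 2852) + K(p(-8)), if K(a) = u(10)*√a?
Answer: -1/3395 + 4*√7/49 ≈ 0.21569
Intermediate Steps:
u(L) = 1/14
p(W) = W²/7
K(a) = √a/14
1/((-37 + 46*(-11)) - 2852) + K(p(-8)) = 1/((-37 + 46*(-11)) - 2852) + √((⅐)*(-8)²)/14 = 1/((-37 - 506) - 2852) + √((⅐)*64)/14 = 1/(-543 - 2852) + √(64/7)/14 = 1/(-3395) + (8*√7/7)/14 = -1/3395 + 4*√7/49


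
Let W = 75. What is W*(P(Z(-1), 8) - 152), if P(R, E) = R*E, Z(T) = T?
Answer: -12000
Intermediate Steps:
P(R, E) = E*R
W*(P(Z(-1), 8) - 152) = 75*(8*(-1) - 152) = 75*(-8 - 152) = 75*(-160) = -12000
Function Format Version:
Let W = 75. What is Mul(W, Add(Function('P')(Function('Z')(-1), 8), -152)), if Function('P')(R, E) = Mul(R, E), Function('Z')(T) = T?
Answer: -12000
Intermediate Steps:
Function('P')(R, E) = Mul(E, R)
Mul(W, Add(Function('P')(Function('Z')(-1), 8), -152)) = Mul(75, Add(Mul(8, -1), -152)) = Mul(75, Add(-8, -152)) = Mul(75, -160) = -12000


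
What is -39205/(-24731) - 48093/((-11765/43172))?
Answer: 51348719248901/290960215 ≈ 1.7648e+5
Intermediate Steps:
-39205/(-24731) - 48093/((-11765/43172)) = -39205*(-1/24731) - 48093/((-11765*1/43172)) = 39205/24731 - 48093/(-11765/43172) = 39205/24731 - 48093*(-43172/11765) = 39205/24731 + 2076270996/11765 = 51348719248901/290960215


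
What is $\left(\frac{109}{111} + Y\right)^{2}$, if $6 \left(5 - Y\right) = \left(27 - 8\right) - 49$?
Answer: $\frac{1485961}{12321} \approx 120.6$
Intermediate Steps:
$Y = 10$ ($Y = 5 - \frac{\left(27 - 8\right) - 49}{6} = 5 - \frac{19 - 49}{6} = 5 - -5 = 5 + 5 = 10$)
$\left(\frac{109}{111} + Y\right)^{2} = \left(\frac{109}{111} + 10\right)^{2} = \left(\frac{1219}{111}\right)^{2} = \frac{1485961}{12321}$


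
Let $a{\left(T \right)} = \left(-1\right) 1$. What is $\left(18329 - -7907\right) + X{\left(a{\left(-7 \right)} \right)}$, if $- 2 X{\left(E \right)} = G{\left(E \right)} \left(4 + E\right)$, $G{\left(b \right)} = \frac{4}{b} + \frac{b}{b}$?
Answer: $\frac{52481}{2} \approx 26241.0$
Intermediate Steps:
$G{\left(b \right)} = 1 + \frac{4}{b}$ ($G{\left(b \right)} = \frac{4}{b} + 1 = 1 + \frac{4}{b}$)
$a{\left(T \right)} = -1$
$X{\left(E \right)} = - \frac{\left(4 + E\right)^{2}}{2 E}$ ($X{\left(E \right)} = - \frac{\frac{4 + E}{E} \left(4 + E\right)}{2} = - \frac{\frac{1}{E} \left(4 + E\right)^{2}}{2} = - \frac{\left(4 + E\right)^{2}}{2 E}$)
$\left(18329 - -7907\right) + X{\left(a{\left(-7 \right)} \right)} = \left(18329 - -7907\right) - \frac{\left(4 - 1\right)^{2}}{2 \left(-1\right)} = \left(18329 + 7907\right) - - \frac{3^{2}}{2} = 26236 - \left(- \frac{1}{2}\right) 9 = 26236 + \frac{9}{2} = \frac{52481}{2}$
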